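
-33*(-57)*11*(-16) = -331056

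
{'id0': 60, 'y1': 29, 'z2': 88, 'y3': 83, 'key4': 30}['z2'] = 88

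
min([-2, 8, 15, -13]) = -13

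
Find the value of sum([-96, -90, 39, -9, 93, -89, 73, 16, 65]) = (-96) + (-90) + 39 + (-9) + 93 + (-89) + 73 + 16 + 65
= 2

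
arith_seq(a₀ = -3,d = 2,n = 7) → a_0 = -3 + 0*2 = -3
a_1 = -3 + 1*2 = -1
a_2 = -3 + 2*2 = 1
...
= [-3, -1, 1, 3, 5, 7, 9]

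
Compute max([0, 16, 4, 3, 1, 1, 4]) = 16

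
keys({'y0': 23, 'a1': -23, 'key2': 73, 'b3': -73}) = ['y0', 'a1', 'key2', 'b3']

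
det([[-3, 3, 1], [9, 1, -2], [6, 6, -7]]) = 186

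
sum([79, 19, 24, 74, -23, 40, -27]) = 79 + 19 + 24 + 74 + (-23) + 40 + (-27)
= 186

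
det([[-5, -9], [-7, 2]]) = -73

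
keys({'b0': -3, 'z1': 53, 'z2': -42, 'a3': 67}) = ['b0', 'z1', 'z2', 'a3']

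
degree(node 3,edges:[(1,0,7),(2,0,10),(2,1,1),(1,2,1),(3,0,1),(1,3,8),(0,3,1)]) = incident: (3,0), (1,3), (0,3)
= 3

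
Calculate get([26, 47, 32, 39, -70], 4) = -70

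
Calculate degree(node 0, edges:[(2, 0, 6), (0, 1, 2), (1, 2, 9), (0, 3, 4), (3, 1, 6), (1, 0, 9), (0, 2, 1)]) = 5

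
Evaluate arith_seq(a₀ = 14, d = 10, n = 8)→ a_0 = 14 + 0*10 = 14
a_1 = 14 + 1*10 = 24
a_2 = 14 + 2*10 = 34
...
= [14, 24, 34, 44, 54, 64, 74, 84]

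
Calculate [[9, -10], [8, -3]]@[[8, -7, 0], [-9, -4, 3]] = C[0][0] = (9)*(8) + (-10)*(-9) = 162
C[0][1] = (9)*(-7) + (-10)*(-4) = -23
C[0][2] = (9)*(0) + (-10)*(3) = -30
C[1][0] = (8)*(8) + (-3)*(-9) = 91
C[1][1] = (8)*(-7) + (-3)*(-4) = -44
C[1][2] = (8)*(0) + (-3)*(3) = -9
= [[162, -23, -30], [91, -44, -9]]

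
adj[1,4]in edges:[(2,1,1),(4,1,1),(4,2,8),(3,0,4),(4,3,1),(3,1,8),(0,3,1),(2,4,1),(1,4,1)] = 1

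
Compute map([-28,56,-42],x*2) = -28*2=-56, 56*2=112, -42*2=-84
= [-56, 112, -84]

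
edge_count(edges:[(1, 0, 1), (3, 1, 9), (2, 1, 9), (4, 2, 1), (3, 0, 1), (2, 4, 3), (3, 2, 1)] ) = 7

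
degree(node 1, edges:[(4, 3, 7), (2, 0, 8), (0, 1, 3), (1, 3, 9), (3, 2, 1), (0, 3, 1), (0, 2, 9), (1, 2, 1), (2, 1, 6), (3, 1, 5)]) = incident: (0,1), (1,3), (1,2), (2,1), (3,1)
= 5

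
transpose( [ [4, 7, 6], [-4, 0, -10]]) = [[4, -4], [7, 0], [6, -10]]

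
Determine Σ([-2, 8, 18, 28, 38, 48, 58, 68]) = 264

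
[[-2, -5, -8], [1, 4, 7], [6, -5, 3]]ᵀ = [[-2, 1, 6], [-5, 4, -5], [-8, 7, 3]]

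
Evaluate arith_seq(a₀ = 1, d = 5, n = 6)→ [1, 6, 11, 16, 21, 26]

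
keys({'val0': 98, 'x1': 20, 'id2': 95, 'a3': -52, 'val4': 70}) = ['val0', 'x1', 'id2', 'a3', 'val4']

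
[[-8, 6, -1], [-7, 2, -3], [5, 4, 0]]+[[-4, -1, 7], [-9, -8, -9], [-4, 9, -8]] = [[-12, 5, 6], [-16, -6, -12], [1, 13, -8]]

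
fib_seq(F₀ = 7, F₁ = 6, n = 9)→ F_2 = F_1 + F_0 = 13
F_3 = F_2 + F_1 = 19
F_4 = F_3 + F_2 = 32
...
= [7, 6, 13, 19, 32, 51, 83, 134, 217]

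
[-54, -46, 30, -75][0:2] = [-54, -46]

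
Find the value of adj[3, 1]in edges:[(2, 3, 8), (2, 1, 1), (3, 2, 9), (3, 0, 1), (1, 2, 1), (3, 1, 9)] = 9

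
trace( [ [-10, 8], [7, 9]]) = -1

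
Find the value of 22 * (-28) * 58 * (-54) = 1929312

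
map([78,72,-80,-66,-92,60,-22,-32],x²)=[6084, 5184, 6400, 4356, 8464, 3600, 484, 1024]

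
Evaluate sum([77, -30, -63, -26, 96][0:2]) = slice → [77, -30]
77 + (-30)
= 47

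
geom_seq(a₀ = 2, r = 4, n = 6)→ [2, 8, 32, 128, 512, 2048]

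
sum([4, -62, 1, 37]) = 4 + (-62) + 1 + 37
= -20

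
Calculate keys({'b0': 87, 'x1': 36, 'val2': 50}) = ['b0', 'x1', 'val2']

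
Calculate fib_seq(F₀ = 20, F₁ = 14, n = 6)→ [20, 14, 34, 48, 82, 130]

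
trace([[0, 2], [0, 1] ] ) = 1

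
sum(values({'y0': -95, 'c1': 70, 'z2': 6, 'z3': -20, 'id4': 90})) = (-95) + 70 + 6 + (-20) + 90
= 51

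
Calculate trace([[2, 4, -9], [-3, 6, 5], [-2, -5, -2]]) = 6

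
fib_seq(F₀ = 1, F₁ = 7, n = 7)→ [1, 7, 8, 15, 23, 38, 61]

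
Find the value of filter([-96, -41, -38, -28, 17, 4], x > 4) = keep x where x > 4: -96✗, -41✗, -38✗, -28✗, 17✓, 4✗
= [17]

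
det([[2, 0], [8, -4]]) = -8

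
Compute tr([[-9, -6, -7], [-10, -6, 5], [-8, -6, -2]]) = -17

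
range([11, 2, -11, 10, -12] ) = 23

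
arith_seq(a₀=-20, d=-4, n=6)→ a_0 = -20 + 0*-4 = -20
a_1 = -20 + 1*-4 = -24
a_2 = -20 + 2*-4 = -28
...
= [-20, -24, -28, -32, -36, -40]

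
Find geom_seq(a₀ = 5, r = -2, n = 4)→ [5, -10, 20, -40]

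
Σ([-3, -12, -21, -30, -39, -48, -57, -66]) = (-3) + (-12) + (-21) + (-30) + (-39) + (-48) + (-57) + (-66)
= -276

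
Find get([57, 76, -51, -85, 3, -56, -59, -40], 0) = 57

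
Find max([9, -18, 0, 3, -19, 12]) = 12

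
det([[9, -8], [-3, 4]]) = (9)*(4) - (-8)*(-3)
= 12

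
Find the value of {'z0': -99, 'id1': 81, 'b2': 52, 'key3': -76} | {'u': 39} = {'z0': -99, 'id1': 81, 'b2': 52, 'key3': -76, 'u': 39}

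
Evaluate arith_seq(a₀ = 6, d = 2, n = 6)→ [6, 8, 10, 12, 14, 16]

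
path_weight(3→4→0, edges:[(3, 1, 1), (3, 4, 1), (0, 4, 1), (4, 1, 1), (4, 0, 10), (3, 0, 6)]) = 11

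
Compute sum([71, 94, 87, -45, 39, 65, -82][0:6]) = 311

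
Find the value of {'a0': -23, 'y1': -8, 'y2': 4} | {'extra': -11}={'a0': -23, 'y1': -8, 'y2': 4, 'extra': -11}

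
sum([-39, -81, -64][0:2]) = slice → [-39, -81]
(-39) + (-81)
= -120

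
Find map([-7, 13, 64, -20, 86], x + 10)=-7+10=3, 13+10=23, 64+10=74, -20+10=-10, 86+10=96
= [3, 23, 74, -10, 96]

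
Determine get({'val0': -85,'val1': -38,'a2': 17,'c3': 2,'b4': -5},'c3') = 2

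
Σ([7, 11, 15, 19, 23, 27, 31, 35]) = 168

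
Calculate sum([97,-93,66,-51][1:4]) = -78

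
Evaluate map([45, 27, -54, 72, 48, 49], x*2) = 45*2=90, 27*2=54, -54*2=-108, 72*2=144, 48*2=96, 49*2=98
= [90, 54, -108, 144, 96, 98]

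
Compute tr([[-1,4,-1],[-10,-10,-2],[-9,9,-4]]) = diagonal: (-1) + (-10) + (-4)
= -15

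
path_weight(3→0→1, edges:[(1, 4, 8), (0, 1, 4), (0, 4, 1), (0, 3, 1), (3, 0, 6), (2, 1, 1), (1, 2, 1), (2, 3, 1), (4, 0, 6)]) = 10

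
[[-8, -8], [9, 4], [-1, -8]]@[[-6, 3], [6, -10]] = [[0, 56], [-30, -13], [-42, 77]]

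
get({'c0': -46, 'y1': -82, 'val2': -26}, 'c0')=-46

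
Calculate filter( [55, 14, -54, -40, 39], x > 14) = keep x where x > 14: 55✓, 14✗, -54✗, -40✗, 39✓
= [55, 39]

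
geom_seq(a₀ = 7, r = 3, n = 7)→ [7, 21, 63, 189, 567, 1701, 5103]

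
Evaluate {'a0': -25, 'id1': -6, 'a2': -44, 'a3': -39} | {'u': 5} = {'a0': -25, 'id1': -6, 'a2': -44, 'a3': -39, 'u': 5}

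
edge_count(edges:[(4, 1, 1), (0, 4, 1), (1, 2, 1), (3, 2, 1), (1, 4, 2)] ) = 5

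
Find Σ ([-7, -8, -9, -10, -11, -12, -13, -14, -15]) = -99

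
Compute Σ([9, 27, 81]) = 9 + 27 + 81
= 117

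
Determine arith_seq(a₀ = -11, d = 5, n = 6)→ a_0 = -11 + 0*5 = -11
a_1 = -11 + 1*5 = -6
a_2 = -11 + 2*5 = -1
...
= [-11, -6, -1, 4, 9, 14]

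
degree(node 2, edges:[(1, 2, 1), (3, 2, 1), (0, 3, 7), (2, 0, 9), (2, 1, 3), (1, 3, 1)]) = 4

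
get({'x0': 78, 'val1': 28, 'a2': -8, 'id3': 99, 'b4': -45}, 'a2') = -8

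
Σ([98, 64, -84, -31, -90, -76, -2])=-121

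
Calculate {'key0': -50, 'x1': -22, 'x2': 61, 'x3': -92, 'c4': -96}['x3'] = -92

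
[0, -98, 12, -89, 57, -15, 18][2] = 12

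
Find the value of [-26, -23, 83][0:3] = [-26, -23, 83]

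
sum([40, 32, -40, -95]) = -63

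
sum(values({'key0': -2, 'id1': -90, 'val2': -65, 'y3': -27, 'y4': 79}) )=(-2) + (-90) + (-65) + (-27) + 79
= -105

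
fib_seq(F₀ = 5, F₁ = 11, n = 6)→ F_2 = F_1 + F_0 = 16
F_3 = F_2 + F_1 = 27
F_4 = F_3 + F_2 = 43
...
= [5, 11, 16, 27, 43, 70]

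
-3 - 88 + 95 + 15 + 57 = 76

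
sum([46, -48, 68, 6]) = 72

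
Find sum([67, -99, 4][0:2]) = -32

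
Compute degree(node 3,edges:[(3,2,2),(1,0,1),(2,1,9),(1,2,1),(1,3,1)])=2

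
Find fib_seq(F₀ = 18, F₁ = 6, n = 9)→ F_2 = F_1 + F_0 = 24
F_3 = F_2 + F_1 = 30
F_4 = F_3 + F_2 = 54
...
= [18, 6, 24, 30, 54, 84, 138, 222, 360]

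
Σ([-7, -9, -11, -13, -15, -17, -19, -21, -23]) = (-7) + (-9) + (-11) + (-13) + (-15) + (-17) + (-19) + (-21) + (-23)
= -135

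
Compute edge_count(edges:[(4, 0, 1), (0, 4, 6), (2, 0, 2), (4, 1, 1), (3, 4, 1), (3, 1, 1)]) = 6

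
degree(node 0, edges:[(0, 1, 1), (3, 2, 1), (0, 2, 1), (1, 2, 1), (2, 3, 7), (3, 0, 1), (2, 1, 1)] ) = incident: (0,1), (0,2), (3,0)
= 3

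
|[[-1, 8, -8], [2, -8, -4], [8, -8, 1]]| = (1)*(-1)*det([[-8, -4], [-8, 1]]) + (-1)*(8)*det([[2, -4], [8, 1]]) + (1)*(-8)*det([[2, -8], [8, -8]])
= 40 + -272 + -384
= -616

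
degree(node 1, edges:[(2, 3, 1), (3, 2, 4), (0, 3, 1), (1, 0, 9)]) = 1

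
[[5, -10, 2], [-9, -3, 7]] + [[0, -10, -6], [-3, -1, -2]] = [[5, -20, -4], [-12, -4, 5]]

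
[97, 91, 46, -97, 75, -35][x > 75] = keep x where x > 75: 97✓, 91✓, 46✗, -97✗, 75✗, -35✗
= [97, 91]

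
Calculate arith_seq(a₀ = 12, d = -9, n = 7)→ a_0 = 12 + 0*-9 = 12
a_1 = 12 + 1*-9 = 3
a_2 = 12 + 2*-9 = -6
...
= [12, 3, -6, -15, -24, -33, -42]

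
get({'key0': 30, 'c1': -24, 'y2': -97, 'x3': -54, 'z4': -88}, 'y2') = -97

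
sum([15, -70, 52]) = 15 + (-70) + 52
= -3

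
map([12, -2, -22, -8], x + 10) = [22, 8, -12, 2]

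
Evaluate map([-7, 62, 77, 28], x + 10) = -7+10=3, 62+10=72, 77+10=87, 28+10=38
= [3, 72, 87, 38]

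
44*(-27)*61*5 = -362340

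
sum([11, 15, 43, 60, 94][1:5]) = 212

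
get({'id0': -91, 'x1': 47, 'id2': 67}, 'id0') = -91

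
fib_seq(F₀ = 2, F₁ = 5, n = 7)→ F_2 = F_1 + F_0 = 7
F_3 = F_2 + F_1 = 12
F_4 = F_3 + F_2 = 19
...
= [2, 5, 7, 12, 19, 31, 50]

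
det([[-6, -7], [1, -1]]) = 13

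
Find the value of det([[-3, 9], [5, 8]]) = -69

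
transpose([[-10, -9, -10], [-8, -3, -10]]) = [[-10, -8], [-9, -3], [-10, -10]]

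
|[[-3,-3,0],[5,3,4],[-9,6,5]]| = 210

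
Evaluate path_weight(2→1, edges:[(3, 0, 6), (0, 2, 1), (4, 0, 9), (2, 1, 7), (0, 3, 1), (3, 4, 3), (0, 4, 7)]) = w(2→1)=7
= 7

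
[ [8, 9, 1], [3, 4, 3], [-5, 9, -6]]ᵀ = [[8, 3, -5], [9, 4, 9], [1, 3, -6]]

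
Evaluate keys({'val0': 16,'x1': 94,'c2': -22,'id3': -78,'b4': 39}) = ['val0', 'x1', 'c2', 'id3', 'b4']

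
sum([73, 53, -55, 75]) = 146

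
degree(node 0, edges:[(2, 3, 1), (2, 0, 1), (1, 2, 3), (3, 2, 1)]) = incident: (2,0)
= 1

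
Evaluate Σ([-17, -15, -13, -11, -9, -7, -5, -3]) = (-17) + (-15) + (-13) + (-11) + (-9) + (-7) + (-5) + (-3)
= -80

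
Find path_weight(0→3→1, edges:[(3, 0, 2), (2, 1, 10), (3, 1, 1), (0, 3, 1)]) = w(0→3)=1 + w(3→1)=1
= 2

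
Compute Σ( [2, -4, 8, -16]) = 2 + -4 + 8 + -16
= -10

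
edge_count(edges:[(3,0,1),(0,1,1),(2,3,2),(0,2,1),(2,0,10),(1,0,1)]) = 6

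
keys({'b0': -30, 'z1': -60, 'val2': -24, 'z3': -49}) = ['b0', 'z1', 'val2', 'z3']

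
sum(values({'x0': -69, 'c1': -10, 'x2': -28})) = (-69) + (-10) + (-28)
= -107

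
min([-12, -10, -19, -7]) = -19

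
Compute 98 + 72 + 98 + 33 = 301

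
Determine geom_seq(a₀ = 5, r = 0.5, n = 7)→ a_0 = 5*0.5^0 = 5.0
a_1 = 5*0.5^1 = 2.5
a_2 = 5*0.5^2 = 1.25
...
= [5.0, 2.5, 1.25, 0.625, 0.3125, 0.15625, 0.078125]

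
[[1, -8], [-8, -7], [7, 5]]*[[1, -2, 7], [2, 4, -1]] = [[-15, -34, 15], [-22, -12, -49], [17, 6, 44]]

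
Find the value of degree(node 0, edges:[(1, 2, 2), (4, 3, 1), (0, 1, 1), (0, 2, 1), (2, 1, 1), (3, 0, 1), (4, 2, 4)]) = 3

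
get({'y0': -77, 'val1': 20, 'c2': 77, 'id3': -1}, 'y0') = -77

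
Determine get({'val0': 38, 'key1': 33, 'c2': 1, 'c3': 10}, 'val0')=38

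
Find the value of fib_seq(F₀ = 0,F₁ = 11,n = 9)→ [0, 11, 11, 22, 33, 55, 88, 143, 231]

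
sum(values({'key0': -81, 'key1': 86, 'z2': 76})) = 81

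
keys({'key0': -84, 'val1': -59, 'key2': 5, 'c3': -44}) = ['key0', 'val1', 'key2', 'c3']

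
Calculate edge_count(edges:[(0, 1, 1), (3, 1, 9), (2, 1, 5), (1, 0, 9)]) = 4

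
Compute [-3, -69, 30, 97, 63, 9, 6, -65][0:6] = [-3, -69, 30, 97, 63, 9]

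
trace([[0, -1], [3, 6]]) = 6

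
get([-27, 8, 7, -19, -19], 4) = -19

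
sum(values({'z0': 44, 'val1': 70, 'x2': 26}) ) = 140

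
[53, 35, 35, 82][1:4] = [35, 35, 82]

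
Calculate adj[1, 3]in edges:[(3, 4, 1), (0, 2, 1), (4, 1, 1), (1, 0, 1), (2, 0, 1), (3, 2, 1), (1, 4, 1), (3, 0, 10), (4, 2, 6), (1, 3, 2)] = 2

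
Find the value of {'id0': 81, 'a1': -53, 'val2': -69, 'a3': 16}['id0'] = 81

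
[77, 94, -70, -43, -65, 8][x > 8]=[77, 94]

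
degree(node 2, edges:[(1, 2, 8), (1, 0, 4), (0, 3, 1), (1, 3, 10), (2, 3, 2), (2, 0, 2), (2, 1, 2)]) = incident: (1,2), (2,3), (2,0), (2,1)
= 4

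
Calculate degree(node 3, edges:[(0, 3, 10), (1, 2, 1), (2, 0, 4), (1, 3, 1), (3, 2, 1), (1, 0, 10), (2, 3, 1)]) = 4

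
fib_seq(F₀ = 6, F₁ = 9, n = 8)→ F_2 = F_1 + F_0 = 15
F_3 = F_2 + F_1 = 24
F_4 = F_3 + F_2 = 39
...
= [6, 9, 15, 24, 39, 63, 102, 165]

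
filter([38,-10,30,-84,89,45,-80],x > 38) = keep x where x > 38: 38✗, -10✗, 30✗, -84✗, 89✓, 45✓, -80✗
= [89, 45]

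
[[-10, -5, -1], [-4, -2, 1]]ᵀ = [[-10, -4], [-5, -2], [-1, 1]]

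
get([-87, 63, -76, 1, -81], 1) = 63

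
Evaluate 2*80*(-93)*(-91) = 1354080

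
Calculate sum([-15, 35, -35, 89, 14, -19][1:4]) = slice → [35, -35, 89]
35 + (-35) + 89
= 89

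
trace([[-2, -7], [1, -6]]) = -8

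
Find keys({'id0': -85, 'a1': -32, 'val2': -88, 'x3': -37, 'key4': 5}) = ['id0', 'a1', 'val2', 'x3', 'key4']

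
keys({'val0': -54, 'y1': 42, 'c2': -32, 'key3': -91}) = ['val0', 'y1', 'c2', 'key3']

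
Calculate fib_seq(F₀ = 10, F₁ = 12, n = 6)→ [10, 12, 22, 34, 56, 90]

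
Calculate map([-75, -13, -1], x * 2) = -75*2=-150, -13*2=-26, -1*2=-2
= [-150, -26, -2]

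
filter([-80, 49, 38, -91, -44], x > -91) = [-80, 49, 38, -44]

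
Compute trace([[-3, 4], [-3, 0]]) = -3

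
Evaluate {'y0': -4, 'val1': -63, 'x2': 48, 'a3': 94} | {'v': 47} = {'y0': -4, 'val1': -63, 'x2': 48, 'a3': 94, 'v': 47}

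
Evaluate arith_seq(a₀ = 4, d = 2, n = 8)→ [4, 6, 8, 10, 12, 14, 16, 18]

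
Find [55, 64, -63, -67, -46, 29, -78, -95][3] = -67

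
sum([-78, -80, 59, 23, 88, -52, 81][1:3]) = -21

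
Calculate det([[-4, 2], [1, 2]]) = (-4)*(2) - (2)*(1)
= -10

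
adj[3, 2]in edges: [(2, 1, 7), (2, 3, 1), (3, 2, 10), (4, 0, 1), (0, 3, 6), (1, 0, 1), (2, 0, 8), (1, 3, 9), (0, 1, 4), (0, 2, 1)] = 10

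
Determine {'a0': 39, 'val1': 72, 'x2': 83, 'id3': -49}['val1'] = 72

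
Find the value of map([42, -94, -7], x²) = [1764, 8836, 49]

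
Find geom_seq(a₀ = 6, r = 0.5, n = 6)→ a_0 = 6*0.5^0 = 6.0
a_1 = 6*0.5^1 = 3.0
a_2 = 6*0.5^2 = 1.5
...
= [6.0, 3.0, 1.5, 0.75, 0.375, 0.1875]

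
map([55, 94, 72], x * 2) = [110, 188, 144]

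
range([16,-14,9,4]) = 30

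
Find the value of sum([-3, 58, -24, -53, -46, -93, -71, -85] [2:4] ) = slice → [-24, -53]
(-24) + (-53)
= -77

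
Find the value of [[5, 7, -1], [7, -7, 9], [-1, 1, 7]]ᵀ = [[5, 7, -1], [7, -7, 1], [-1, 9, 7]]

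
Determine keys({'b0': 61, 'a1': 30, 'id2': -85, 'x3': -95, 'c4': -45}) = ['b0', 'a1', 'id2', 'x3', 'c4']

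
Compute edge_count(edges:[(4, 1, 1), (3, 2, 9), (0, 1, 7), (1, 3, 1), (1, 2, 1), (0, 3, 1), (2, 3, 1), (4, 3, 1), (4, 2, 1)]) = 9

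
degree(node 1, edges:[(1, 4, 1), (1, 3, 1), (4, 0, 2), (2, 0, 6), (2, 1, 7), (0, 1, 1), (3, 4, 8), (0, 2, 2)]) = 4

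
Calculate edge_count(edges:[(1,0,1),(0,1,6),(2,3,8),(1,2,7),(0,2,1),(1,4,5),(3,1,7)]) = 7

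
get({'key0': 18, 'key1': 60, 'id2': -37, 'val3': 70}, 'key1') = 60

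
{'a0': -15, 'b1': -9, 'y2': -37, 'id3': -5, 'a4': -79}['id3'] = -5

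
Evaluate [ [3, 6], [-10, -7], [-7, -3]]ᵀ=[[3, -10, -7], [6, -7, -3]]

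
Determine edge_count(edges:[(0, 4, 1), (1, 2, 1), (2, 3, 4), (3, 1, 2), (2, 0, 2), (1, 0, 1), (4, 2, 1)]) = 7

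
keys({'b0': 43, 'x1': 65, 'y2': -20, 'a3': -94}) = ['b0', 'x1', 'y2', 'a3']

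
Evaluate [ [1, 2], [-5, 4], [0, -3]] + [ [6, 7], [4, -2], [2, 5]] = [[7, 9], [-1, 2], [2, 2]]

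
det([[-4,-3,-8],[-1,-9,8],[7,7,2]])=-326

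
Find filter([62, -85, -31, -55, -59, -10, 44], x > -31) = keep x where x > -31: 62✓, -85✗, -31✗, -55✗, -59✗, -10✓, 44✓
= [62, -10, 44]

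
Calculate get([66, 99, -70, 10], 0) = 66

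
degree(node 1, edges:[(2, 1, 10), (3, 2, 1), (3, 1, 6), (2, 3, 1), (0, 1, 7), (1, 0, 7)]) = 4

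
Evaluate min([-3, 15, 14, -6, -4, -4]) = -6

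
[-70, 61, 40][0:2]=[-70, 61]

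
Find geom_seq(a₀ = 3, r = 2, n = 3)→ [3, 6, 12]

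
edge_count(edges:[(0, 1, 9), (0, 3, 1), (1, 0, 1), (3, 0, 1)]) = 4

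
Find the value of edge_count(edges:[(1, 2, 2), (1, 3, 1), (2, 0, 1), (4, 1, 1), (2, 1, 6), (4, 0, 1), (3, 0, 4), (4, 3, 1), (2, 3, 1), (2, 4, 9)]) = 10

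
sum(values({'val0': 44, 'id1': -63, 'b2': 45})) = 44 + (-63) + 45
= 26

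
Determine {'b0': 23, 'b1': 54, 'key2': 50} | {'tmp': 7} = {'b0': 23, 'b1': 54, 'key2': 50, 'tmp': 7}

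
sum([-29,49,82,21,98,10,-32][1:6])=260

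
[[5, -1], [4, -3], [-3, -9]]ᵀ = [[5, 4, -3], [-1, -3, -9]]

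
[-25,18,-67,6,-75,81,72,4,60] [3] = 6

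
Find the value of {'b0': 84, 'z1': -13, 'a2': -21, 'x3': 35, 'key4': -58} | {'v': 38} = {'b0': 84, 'z1': -13, 'a2': -21, 'x3': 35, 'key4': -58, 'v': 38}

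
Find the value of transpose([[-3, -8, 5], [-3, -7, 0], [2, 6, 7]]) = [[-3, -3, 2], [-8, -7, 6], [5, 0, 7]]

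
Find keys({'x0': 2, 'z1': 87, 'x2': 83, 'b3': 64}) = ['x0', 'z1', 'x2', 'b3']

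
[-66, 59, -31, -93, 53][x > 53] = [59]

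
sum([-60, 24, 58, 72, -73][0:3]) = slice → [-60, 24, 58]
(-60) + 24 + 58
= 22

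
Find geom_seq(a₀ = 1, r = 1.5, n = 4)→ [1.0, 1.5, 2.25, 3.375]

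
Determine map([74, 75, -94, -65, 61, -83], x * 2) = 74*2=148, 75*2=150, -94*2=-188, -65*2=-130, 61*2=122, -83*2=-166
= [148, 150, -188, -130, 122, -166]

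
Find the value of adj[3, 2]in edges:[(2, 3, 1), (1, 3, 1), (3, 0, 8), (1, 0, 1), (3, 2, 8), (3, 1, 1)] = 8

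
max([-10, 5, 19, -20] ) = 19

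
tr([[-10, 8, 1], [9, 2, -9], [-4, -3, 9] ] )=1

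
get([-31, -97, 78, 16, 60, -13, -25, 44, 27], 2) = 78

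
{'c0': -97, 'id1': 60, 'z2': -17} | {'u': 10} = {'c0': -97, 'id1': 60, 'z2': -17, 'u': 10}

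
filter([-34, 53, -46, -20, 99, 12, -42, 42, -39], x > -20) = [53, 99, 12, 42]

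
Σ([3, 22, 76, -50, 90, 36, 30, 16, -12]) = 211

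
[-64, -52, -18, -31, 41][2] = -18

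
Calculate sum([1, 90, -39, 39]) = 91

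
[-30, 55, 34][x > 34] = [55]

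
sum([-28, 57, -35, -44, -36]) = -86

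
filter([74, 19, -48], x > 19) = keep x where x > 19: 74✓, 19✗, -48✗
= [74]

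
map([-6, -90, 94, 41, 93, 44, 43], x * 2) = [-12, -180, 188, 82, 186, 88, 86]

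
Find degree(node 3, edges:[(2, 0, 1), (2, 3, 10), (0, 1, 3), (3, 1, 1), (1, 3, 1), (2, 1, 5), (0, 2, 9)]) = 3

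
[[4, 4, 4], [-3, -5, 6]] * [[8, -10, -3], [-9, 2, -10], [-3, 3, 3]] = [[-16, -20, -40], [3, 38, 77]]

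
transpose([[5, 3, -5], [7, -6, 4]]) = [[5, 7], [3, -6], [-5, 4]]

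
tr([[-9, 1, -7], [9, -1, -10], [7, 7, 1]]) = diagonal: (-9) + (-1) + 1
= -9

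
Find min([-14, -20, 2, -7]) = -20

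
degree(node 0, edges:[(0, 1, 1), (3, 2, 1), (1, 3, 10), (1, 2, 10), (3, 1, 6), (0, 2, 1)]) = 2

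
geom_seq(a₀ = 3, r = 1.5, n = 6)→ [3.0, 4.5, 6.75, 10.125, 15.1875, 22.78125]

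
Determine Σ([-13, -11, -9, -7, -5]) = -45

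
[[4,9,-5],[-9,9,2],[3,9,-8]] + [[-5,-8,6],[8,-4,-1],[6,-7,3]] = [[-1, 1, 1], [-1, 5, 1], [9, 2, -5]]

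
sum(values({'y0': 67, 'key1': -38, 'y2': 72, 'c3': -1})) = 100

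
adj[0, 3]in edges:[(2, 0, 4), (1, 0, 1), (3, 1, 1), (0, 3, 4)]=4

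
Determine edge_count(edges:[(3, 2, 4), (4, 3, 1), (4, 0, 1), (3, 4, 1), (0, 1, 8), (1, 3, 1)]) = 6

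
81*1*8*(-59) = -38232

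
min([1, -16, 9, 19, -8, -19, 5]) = -19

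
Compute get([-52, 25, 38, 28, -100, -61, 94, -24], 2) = 38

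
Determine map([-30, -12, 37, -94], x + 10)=-30+10=-20, -12+10=-2, 37+10=47, -94+10=-84
= [-20, -2, 47, -84]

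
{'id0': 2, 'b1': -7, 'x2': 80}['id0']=2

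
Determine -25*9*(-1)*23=5175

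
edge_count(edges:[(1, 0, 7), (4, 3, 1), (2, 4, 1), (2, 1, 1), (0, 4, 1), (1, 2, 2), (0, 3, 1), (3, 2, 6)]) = 8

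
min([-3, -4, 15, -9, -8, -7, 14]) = -9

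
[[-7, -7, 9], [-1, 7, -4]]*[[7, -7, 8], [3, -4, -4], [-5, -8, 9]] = [[-115, 5, 53], [34, 11, -72]]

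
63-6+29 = 86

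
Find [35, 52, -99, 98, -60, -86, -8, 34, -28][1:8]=[52, -99, 98, -60, -86, -8, 34]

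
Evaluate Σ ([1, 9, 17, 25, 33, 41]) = 126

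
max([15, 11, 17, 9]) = 17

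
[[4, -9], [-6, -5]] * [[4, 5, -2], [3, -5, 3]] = [[-11, 65, -35], [-39, -5, -3]]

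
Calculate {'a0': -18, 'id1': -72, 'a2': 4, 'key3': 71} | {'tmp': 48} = {'a0': -18, 'id1': -72, 'a2': 4, 'key3': 71, 'tmp': 48}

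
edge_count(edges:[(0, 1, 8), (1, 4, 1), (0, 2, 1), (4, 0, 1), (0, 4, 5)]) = 5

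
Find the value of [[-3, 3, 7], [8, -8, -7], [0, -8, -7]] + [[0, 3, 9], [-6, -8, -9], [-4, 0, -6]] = [[-3, 6, 16], [2, -16, -16], [-4, -8, -13]]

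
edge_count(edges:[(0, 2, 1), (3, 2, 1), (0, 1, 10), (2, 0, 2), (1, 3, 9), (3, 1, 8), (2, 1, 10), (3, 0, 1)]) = 8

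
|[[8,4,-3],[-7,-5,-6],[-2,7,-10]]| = (1)*(8)*det([[-5, -6], [7, -10]]) + (-1)*(4)*det([[-7, -6], [-2, -10]]) + (1)*(-3)*det([[-7, -5], [-2, 7]])
= 736 + -232 + 177
= 681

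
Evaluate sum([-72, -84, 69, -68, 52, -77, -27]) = (-72) + (-84) + 69 + (-68) + 52 + (-77) + (-27)
= -207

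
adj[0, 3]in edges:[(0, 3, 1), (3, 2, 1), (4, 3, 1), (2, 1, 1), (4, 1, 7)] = 1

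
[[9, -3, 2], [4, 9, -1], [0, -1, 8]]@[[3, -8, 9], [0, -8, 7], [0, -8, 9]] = [[27, -64, 78], [12, -96, 90], [0, -56, 65]]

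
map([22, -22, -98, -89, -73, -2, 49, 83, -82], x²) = (22)²=484, (-22)²=484, (-98)²=9604, (-89)²=7921, (-73)²=5329, (-2)²=4, (49)²=2401, (83)²=6889, (-82)²=6724
= [484, 484, 9604, 7921, 5329, 4, 2401, 6889, 6724]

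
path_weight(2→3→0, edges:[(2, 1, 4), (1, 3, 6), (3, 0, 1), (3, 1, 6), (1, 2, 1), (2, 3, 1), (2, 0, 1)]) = 2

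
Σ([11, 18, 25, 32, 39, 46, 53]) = 224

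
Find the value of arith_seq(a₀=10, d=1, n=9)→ a_0 = 10 + 0*1 = 10
a_1 = 10 + 1*1 = 11
a_2 = 10 + 2*1 = 12
...
= [10, 11, 12, 13, 14, 15, 16, 17, 18]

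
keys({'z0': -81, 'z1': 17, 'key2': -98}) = ['z0', 'z1', 'key2']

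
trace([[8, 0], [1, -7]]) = 1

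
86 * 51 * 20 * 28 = 2456160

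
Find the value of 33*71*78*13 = 2375802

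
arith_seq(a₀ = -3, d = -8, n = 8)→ a_0 = -3 + 0*-8 = -3
a_1 = -3 + 1*-8 = -11
a_2 = -3 + 2*-8 = -19
...
= [-3, -11, -19, -27, -35, -43, -51, -59]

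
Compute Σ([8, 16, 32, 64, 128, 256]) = 504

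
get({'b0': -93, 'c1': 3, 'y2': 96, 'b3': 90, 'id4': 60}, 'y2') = 96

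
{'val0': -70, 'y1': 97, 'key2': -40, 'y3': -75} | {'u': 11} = {'val0': -70, 'y1': 97, 'key2': -40, 'y3': -75, 'u': 11}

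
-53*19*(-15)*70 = 1057350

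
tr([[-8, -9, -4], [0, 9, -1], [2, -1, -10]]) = -9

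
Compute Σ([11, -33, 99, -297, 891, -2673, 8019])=6017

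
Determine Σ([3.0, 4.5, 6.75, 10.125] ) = 3.0 + 4.5 + 6.75 + 10.125
= 24.375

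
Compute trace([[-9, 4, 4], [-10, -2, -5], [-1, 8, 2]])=diagonal: (-9) + (-2) + 2
= -9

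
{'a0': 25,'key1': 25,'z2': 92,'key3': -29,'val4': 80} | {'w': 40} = {'a0': 25, 'key1': 25, 'z2': 92, 'key3': -29, 'val4': 80, 'w': 40}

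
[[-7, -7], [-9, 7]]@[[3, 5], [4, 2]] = [[-49, -49], [1, -31]]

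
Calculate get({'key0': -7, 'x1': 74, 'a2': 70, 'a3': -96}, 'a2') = 70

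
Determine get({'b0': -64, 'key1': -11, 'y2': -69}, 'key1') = -11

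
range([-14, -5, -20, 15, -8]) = 35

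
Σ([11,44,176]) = 11 + 44 + 176
= 231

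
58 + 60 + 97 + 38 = 253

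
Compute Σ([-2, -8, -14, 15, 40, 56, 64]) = (-2) + (-8) + (-14) + 15 + 40 + 56 + 64
= 151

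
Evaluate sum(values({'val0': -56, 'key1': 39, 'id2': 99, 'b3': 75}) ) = 157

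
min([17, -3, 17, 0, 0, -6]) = -6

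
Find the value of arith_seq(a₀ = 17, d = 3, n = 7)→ a_0 = 17 + 0*3 = 17
a_1 = 17 + 1*3 = 20
a_2 = 17 + 2*3 = 23
...
= [17, 20, 23, 26, 29, 32, 35]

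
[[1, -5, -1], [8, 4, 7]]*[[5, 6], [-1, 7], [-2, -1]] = [[12, -28], [22, 69]]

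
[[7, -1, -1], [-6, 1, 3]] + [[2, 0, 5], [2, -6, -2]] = [[9, -1, 4], [-4, -5, 1]]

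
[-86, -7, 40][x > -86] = [-7, 40]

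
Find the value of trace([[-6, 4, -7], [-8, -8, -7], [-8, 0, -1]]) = -15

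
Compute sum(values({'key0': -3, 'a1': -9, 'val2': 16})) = (-3) + (-9) + 16
= 4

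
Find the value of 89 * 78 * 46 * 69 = 22033908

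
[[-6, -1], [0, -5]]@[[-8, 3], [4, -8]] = C[0][0] = (-6)*(-8) + (-1)*(4) = 44
C[0][1] = (-6)*(3) + (-1)*(-8) = -10
C[1][0] = (0)*(-8) + (-5)*(4) = -20
C[1][1] = (0)*(3) + (-5)*(-8) = 40
= [[44, -10], [-20, 40]]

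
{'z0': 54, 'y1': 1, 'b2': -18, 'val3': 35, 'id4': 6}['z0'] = 54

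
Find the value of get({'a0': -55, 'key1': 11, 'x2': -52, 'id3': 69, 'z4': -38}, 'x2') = -52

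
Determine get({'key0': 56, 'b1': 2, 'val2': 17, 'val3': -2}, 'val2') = 17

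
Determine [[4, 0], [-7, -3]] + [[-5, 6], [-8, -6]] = [[-1, 6], [-15, -9]]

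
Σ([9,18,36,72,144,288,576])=1143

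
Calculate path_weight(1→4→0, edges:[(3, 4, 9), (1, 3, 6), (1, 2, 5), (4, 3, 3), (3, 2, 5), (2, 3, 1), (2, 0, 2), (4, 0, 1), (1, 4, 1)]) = 2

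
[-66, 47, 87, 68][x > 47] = keep x where x > 47: -66✗, 47✗, 87✓, 68✓
= [87, 68]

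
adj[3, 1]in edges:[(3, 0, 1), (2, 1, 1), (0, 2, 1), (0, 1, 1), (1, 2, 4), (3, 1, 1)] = 1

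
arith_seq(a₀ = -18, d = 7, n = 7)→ a_0 = -18 + 0*7 = -18
a_1 = -18 + 1*7 = -11
a_2 = -18 + 2*7 = -4
...
= [-18, -11, -4, 3, 10, 17, 24]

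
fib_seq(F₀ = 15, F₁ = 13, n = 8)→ [15, 13, 28, 41, 69, 110, 179, 289]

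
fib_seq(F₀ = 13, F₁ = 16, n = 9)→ [13, 16, 29, 45, 74, 119, 193, 312, 505]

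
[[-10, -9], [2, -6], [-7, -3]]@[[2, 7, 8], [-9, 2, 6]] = C[0][0] = (-10)*(2) + (-9)*(-9) = 61
C[0][1] = (-10)*(7) + (-9)*(2) = -88
C[0][2] = (-10)*(8) + (-9)*(6) = -134
C[1][0] = (2)*(2) + (-6)*(-9) = 58
C[1][1] = (2)*(7) + (-6)*(2) = 2
C[1][2] = (2)*(8) + (-6)*(6) = -20
... (3 more cells)
= [[61, -88, -134], [58, 2, -20], [13, -55, -74]]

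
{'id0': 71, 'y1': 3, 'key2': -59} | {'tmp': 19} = {'id0': 71, 'y1': 3, 'key2': -59, 'tmp': 19}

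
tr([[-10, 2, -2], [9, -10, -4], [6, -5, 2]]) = diagonal: (-10) + (-10) + 2
= -18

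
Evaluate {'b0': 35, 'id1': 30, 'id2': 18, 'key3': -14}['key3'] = -14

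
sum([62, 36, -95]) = 3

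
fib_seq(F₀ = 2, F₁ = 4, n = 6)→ F_2 = F_1 + F_0 = 6
F_3 = F_2 + F_1 = 10
F_4 = F_3 + F_2 = 16
...
= [2, 4, 6, 10, 16, 26]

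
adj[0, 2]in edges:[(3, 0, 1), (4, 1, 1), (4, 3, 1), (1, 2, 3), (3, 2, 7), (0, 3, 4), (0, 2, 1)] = 1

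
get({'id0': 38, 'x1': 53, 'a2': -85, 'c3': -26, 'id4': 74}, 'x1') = 53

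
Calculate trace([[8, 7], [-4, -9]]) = diagonal: 8 + (-9)
= -1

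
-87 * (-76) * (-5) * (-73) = 2413380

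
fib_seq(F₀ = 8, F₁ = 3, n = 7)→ F_2 = F_1 + F_0 = 11
F_3 = F_2 + F_1 = 14
F_4 = F_3 + F_2 = 25
...
= [8, 3, 11, 14, 25, 39, 64]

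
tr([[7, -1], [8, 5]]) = 12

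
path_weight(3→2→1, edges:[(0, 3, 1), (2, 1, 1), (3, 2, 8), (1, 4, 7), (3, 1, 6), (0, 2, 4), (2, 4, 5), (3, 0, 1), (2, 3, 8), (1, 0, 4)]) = 9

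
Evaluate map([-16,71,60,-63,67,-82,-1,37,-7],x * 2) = -16*2=-32, 71*2=142, 60*2=120, -63*2=-126, 67*2=134, -82*2=-164, -1*2=-2, 37*2=74, -7*2=-14
= [-32, 142, 120, -126, 134, -164, -2, 74, -14]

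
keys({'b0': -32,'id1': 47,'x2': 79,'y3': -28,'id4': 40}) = ['b0', 'id1', 'x2', 'y3', 'id4']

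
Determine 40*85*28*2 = 190400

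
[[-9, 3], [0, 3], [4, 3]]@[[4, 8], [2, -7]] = C[0][0] = (-9)*(4) + (3)*(2) = -30
C[0][1] = (-9)*(8) + (3)*(-7) = -93
C[1][0] = (0)*(4) + (3)*(2) = 6
C[1][1] = (0)*(8) + (3)*(-7) = -21
C[2][0] = (4)*(4) + (3)*(2) = 22
C[2][1] = (4)*(8) + (3)*(-7) = 11
= [[-30, -93], [6, -21], [22, 11]]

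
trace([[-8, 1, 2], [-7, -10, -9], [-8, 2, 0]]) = diagonal: (-8) + (-10) + 0
= -18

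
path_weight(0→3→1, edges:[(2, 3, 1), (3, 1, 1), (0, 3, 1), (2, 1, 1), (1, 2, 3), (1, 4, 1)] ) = 2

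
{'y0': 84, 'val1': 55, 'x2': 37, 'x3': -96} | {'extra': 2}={'y0': 84, 'val1': 55, 'x2': 37, 'x3': -96, 'extra': 2}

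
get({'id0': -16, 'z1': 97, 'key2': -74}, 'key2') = -74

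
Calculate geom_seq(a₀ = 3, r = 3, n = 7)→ a_0 = 3*3^0 = 3
a_1 = 3*3^1 = 9
a_2 = 3*3^2 = 27
...
= [3, 9, 27, 81, 243, 729, 2187]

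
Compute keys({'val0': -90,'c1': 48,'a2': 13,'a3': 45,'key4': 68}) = ['val0', 'c1', 'a2', 'a3', 'key4']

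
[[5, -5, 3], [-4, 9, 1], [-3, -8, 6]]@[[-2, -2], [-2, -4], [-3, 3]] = [[-9, 19], [-13, -25], [4, 56]]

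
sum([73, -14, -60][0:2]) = 59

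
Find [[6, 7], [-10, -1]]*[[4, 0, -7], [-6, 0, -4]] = [[-18, 0, -70], [-34, 0, 74]]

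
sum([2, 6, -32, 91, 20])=2 + 6 + (-32) + 91 + 20
= 87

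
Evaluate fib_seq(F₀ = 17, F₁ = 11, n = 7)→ F_2 = F_1 + F_0 = 28
F_3 = F_2 + F_1 = 39
F_4 = F_3 + F_2 = 67
...
= [17, 11, 28, 39, 67, 106, 173]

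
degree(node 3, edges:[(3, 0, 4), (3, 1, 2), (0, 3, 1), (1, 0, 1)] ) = incident: (3,0), (3,1), (0,3)
= 3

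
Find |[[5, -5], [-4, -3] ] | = -35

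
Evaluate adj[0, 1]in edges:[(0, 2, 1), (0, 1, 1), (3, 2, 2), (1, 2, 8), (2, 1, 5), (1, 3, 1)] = 1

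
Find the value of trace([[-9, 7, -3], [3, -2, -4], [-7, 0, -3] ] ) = diagonal: (-9) + (-2) + (-3)
= -14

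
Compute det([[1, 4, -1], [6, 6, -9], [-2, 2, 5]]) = (1)*(1)*det([[6, -9], [2, 5]]) + (-1)*(4)*det([[6, -9], [-2, 5]]) + (1)*(-1)*det([[6, 6], [-2, 2]])
= 48 + -48 + -24
= -24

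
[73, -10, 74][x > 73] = [74]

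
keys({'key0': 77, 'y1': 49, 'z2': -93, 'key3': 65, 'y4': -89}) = ['key0', 'y1', 'z2', 'key3', 'y4']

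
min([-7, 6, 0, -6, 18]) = -7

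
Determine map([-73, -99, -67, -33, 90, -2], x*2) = [-146, -198, -134, -66, 180, -4]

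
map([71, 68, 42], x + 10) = 71+10=81, 68+10=78, 42+10=52
= [81, 78, 52]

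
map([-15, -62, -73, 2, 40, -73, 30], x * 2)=-15*2=-30, -62*2=-124, -73*2=-146, 2*2=4, 40*2=80, -73*2=-146, 30*2=60
= [-30, -124, -146, 4, 80, -146, 60]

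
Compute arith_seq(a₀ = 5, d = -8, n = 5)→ [5, -3, -11, -19, -27]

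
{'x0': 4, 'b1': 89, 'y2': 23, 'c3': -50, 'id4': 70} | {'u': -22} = {'x0': 4, 'b1': 89, 'y2': 23, 'c3': -50, 'id4': 70, 'u': -22}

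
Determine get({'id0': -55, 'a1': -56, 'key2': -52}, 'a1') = -56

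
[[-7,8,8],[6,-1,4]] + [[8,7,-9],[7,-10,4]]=[[1, 15, -1], [13, -11, 8]]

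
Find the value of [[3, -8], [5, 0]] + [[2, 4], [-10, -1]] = [[5, -4], [-5, -1]]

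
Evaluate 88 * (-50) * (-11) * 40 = 1936000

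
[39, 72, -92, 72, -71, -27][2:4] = [-92, 72]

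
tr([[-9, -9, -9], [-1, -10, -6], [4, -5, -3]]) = diagonal: (-9) + (-10) + (-3)
= -22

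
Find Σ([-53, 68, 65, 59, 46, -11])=(-53) + 68 + 65 + 59 + 46 + (-11)
= 174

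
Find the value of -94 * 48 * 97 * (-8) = 3501312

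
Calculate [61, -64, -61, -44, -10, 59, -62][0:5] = [61, -64, -61, -44, -10]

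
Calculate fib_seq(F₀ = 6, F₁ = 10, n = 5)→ [6, 10, 16, 26, 42]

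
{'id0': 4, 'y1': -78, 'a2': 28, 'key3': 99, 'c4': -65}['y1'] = -78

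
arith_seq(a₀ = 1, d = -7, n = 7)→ [1, -6, -13, -20, -27, -34, -41]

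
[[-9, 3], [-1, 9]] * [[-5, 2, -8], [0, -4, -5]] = C[0][0] = (-9)*(-5) + (3)*(0) = 45
C[0][1] = (-9)*(2) + (3)*(-4) = -30
C[0][2] = (-9)*(-8) + (3)*(-5) = 57
C[1][0] = (-1)*(-5) + (9)*(0) = 5
C[1][1] = (-1)*(2) + (9)*(-4) = -38
C[1][2] = (-1)*(-8) + (9)*(-5) = -37
= [[45, -30, 57], [5, -38, -37]]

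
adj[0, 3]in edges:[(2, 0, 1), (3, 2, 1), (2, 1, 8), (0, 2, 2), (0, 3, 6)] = 6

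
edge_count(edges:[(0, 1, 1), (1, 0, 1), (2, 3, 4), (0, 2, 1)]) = 4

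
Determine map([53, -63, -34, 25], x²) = [2809, 3969, 1156, 625]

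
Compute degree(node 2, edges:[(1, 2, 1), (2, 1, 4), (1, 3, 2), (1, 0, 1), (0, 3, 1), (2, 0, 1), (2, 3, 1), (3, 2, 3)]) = 5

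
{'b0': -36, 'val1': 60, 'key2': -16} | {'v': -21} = {'b0': -36, 'val1': 60, 'key2': -16, 'v': -21}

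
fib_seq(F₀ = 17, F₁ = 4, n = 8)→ [17, 4, 21, 25, 46, 71, 117, 188]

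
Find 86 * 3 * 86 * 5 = 110940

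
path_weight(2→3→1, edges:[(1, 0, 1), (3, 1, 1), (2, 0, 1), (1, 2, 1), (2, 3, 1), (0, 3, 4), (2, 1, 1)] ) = 2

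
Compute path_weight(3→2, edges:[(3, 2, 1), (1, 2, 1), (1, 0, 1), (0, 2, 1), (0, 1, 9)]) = 1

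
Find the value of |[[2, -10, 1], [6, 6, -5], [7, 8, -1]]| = (1)*(2)*det([[6, -5], [8, -1]]) + (-1)*(-10)*det([[6, -5], [7, -1]]) + (1)*(1)*det([[6, 6], [7, 8]])
= 68 + 290 + 6
= 364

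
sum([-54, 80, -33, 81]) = (-54) + 80 + (-33) + 81
= 74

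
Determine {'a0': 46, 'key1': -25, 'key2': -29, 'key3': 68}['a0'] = 46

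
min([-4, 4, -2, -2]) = -4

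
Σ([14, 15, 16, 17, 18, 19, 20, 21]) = 14 + 15 + 16 + 17 + 18 + 19 + 20 + 21
= 140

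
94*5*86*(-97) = -3920740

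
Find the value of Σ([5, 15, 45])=65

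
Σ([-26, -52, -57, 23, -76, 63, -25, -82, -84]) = (-26) + (-52) + (-57) + 23 + (-76) + 63 + (-25) + (-82) + (-84)
= -316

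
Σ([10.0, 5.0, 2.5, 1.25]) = 18.75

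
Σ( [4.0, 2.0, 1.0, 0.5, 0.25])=4.0 + 2.0 + 1.0 + 0.5 + 0.25
= 7.75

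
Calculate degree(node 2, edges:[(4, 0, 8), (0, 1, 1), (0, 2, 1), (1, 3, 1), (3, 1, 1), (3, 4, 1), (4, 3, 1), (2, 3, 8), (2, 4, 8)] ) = incident: (0,2), (2,3), (2,4)
= 3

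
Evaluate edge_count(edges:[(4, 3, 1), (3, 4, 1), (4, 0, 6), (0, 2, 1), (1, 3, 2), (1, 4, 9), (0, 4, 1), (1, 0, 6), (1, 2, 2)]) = 9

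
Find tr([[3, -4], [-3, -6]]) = diagonal: 3 + (-6)
= -3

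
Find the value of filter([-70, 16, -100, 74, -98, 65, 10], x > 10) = keep x where x > 10: -70✗, 16✓, -100✗, 74✓, -98✗, 65✓, 10✗
= [16, 74, 65]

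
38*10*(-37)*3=-42180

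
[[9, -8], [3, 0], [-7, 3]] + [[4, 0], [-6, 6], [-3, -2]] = [[13, -8], [-3, 6], [-10, 1]]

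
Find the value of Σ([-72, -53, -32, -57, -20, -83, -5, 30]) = (-72) + (-53) + (-32) + (-57) + (-20) + (-83) + (-5) + 30
= -292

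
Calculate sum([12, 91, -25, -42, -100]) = 12 + 91 + (-25) + (-42) + (-100)
= -64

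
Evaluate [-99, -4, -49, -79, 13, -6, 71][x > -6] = [-4, 13, 71]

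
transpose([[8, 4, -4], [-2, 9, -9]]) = [[8, -2], [4, 9], [-4, -9]]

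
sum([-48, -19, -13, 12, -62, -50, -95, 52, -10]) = -233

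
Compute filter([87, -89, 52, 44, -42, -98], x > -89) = keep x where x > -89: 87✓, -89✗, 52✓, 44✓, -42✓, -98✗
= [87, 52, 44, -42]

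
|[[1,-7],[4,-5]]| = (1)*(-5) - (-7)*(4)
= 23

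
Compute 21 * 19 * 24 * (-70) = -670320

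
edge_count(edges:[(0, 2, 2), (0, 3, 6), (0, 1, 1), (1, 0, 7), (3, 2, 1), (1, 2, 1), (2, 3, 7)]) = 7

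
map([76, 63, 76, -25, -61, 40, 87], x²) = (76)²=5776, (63)²=3969, (76)²=5776, (-25)²=625, (-61)²=3721, (40)²=1600, (87)²=7569
= [5776, 3969, 5776, 625, 3721, 1600, 7569]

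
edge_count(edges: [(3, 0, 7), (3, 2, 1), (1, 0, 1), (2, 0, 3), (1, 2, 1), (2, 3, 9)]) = 6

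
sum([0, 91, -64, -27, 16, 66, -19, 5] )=0 + 91 + (-64) + (-27) + 16 + 66 + (-19) + 5
= 68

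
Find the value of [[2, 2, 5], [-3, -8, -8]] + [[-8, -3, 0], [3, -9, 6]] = [[-6, -1, 5], [0, -17, -2]]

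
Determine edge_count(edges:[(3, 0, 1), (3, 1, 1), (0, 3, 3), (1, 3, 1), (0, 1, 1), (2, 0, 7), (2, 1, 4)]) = 7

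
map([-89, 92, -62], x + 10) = -89+10=-79, 92+10=102, -62+10=-52
= [-79, 102, -52]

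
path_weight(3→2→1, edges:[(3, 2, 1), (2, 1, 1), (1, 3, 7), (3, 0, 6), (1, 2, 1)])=2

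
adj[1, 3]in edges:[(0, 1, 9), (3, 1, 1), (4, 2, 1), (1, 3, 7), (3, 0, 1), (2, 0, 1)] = 7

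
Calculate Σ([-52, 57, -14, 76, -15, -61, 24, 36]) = 51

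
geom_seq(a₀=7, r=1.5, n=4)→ [7.0, 10.5, 15.75, 23.625]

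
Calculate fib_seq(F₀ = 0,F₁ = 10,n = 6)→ [0, 10, 10, 20, 30, 50]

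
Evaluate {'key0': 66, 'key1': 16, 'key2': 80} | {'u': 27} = {'key0': 66, 'key1': 16, 'key2': 80, 'u': 27}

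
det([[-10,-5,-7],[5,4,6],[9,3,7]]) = (1)*(-10)*det([[4, 6], [3, 7]]) + (-1)*(-5)*det([[5, 6], [9, 7]]) + (1)*(-7)*det([[5, 4], [9, 3]])
= -100 + -95 + 147
= -48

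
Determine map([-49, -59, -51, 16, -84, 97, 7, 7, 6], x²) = (-49)²=2401, (-59)²=3481, (-51)²=2601, (16)²=256, (-84)²=7056, (97)²=9409, (7)²=49, (7)²=49, (6)²=36
= [2401, 3481, 2601, 256, 7056, 9409, 49, 49, 36]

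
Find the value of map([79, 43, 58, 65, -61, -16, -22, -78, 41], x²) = (79)²=6241, (43)²=1849, (58)²=3364, (65)²=4225, (-61)²=3721, (-16)²=256, (-22)²=484, (-78)²=6084, (41)²=1681
= [6241, 1849, 3364, 4225, 3721, 256, 484, 6084, 1681]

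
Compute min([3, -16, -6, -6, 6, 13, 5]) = -16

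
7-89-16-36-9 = -143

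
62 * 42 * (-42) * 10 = -1093680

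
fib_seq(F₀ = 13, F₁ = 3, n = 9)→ [13, 3, 16, 19, 35, 54, 89, 143, 232]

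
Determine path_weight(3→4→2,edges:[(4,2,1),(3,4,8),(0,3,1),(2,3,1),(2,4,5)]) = 9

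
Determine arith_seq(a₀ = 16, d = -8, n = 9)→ a_0 = 16 + 0*-8 = 16
a_1 = 16 + 1*-8 = 8
a_2 = 16 + 2*-8 = 0
...
= [16, 8, 0, -8, -16, -24, -32, -40, -48]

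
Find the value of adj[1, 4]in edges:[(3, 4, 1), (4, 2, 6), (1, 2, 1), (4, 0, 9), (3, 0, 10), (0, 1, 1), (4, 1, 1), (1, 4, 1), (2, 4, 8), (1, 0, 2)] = 1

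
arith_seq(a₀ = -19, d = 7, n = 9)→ [-19, -12, -5, 2, 9, 16, 23, 30, 37]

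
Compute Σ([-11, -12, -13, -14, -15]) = -65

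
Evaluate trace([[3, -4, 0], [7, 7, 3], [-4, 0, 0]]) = diagonal: 3 + 7 + 0
= 10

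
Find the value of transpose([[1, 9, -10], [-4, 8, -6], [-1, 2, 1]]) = [[1, -4, -1], [9, 8, 2], [-10, -6, 1]]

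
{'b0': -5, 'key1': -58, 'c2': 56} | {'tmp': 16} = {'b0': -5, 'key1': -58, 'c2': 56, 'tmp': 16}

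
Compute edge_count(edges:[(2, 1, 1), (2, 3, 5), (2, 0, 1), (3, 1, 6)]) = 4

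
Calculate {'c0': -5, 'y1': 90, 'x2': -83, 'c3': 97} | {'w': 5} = {'c0': -5, 'y1': 90, 'x2': -83, 'c3': 97, 'w': 5}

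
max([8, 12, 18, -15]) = 18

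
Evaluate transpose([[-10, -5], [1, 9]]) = [[-10, 1], [-5, 9]]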